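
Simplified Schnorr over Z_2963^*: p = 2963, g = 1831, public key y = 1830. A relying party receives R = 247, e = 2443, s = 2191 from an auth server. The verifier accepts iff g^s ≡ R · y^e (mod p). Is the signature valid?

g^s mod p:
Squares mod 2963: 1831^1≡1831, 1831^2≡1408, 1831^4≡217, 1831^8≡2644, 1831^16≡1019, 1831^32≡1311, 1831^64≡181, 1831^128≡168, 1831^256≡1557, 1831^512≡515, 1831^1024≡1518, 1831^2048≡2073
2191 = 2048 + 128 + 8 + 4 + 2 + 1, so 1831^2191 ≡ 2073·168·2644·217·1408·1831 ≡ 359 (mod 2963)
R · y^e mod p:
Squares mod 2963: 1830^1≡1830, 1830^2≡710, 1830^4≡390, 1830^8≡987, 1830^16≡2305, 1830^32≡366, 1830^64≡621, 1830^128≡451, 1830^256≡1917, 1830^512≡769, 1830^1024≡1724, 1830^2048≡287
2443 = 2048 + 256 + 128 + 8 + 2 + 1, so 1830^2443 ≡ 287·1917·451·987·710·1830 ≡ 1345 (mod 2963)
247·1345 = 332215 ≡ 359 (mod 2963)
359 ≡ 359 (mod 2963); signature holds.

valid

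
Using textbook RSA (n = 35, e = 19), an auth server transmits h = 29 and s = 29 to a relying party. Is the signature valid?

valid

s^2 ≡ 29^2 = 841 ≡ 1
s^4 ≡ 1^2 = 1
s^8 ≡ 1^2 = 1
s^16 ≡ 1^2 = 1
19 = 16 + 2 + 1, so s^19 ≡ 1·1·29 ≡ 29 (mod 35)
s^19 mod 35 = 29 matches h.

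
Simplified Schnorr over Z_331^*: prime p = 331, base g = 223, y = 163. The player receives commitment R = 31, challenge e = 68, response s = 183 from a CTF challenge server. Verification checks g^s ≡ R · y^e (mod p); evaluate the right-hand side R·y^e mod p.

163^2 = 26569 ≡ 89
163^4 ≡ 89^2 = 7921 ≡ 308
163^8 ≡ 308^2 = 94864 ≡ 198
163^16 ≡ 198^2 = 39204 ≡ 146
163^32 ≡ 146^2 = 21316 ≡ 132
163^64 ≡ 132^2 = 17424 ≡ 212
68 = 64 + 4, so 163^68 ≡ 212·308 ≡ 89 (mod 331)
R · y^e ≡ 31·89 = 2759 ≡ 111 (mod 331)

111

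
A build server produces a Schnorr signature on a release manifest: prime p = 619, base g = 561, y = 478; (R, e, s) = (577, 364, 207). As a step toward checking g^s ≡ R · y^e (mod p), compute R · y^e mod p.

437

478^2 = 228484 ≡ 73
478^4 ≡ 73^2 = 5329 ≡ 377
478^8 ≡ 377^2 = 142129 ≡ 378
478^16 ≡ 378^2 = 142884 ≡ 514
478^32 ≡ 514^2 = 264196 ≡ 502
478^64 ≡ 502^2 = 252004 ≡ 71
478^128 ≡ 71^2 = 5041 ≡ 89
478^256 ≡ 89^2 = 7921 ≡ 493
364 = 256 + 64 + 32 + 8 + 4, so 478^364 ≡ 493·71·502·378·377 ≡ 417 (mod 619)
R · y^e ≡ 577·417 = 240609 ≡ 437 (mod 619)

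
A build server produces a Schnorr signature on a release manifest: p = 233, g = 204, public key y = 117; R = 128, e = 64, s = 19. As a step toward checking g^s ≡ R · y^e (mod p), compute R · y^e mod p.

117^2 = 13689 ≡ 175
117^4 ≡ 175^2 = 30625 ≡ 102
117^8 ≡ 102^2 = 10404 ≡ 152
117^16 ≡ 152^2 = 23104 ≡ 37
117^32 ≡ 37^2 = 1369 ≡ 204
117^64 ≡ 204^2 = 41616 ≡ 142
R · y^e ≡ 128·142 = 18176 ≡ 2 (mod 233)

2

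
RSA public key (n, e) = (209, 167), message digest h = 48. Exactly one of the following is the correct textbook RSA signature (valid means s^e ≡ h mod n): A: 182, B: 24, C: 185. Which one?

Candidate A: 182^167 mod 209 = 140
Candidate B: 24^167 mod 209 = 161
Candidate C: 185^167 mod 209 = 48
  → matches h = 48

C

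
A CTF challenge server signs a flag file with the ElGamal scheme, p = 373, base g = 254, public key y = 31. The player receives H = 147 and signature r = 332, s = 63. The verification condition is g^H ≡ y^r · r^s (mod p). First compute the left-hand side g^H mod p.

7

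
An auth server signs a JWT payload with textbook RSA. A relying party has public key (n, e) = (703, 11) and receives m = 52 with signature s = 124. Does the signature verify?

verifies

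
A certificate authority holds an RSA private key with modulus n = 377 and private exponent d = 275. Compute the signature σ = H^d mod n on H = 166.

H^275 mod 377 = 160

160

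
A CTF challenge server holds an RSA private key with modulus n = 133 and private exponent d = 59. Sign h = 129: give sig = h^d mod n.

Squares mod 133: h^1≡129, h^2≡16, h^4≡123, h^8≡100, h^16≡25, h^32≡93
59 = 32 + 16 + 8 + 2 + 1, so h^59 ≡ 93·25·100·16·129 ≡ 40 (mod 133)

40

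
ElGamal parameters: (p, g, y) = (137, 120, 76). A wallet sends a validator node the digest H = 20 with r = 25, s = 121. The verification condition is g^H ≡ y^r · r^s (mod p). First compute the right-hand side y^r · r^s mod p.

Squares mod 137: 76^1≡76, 76^2≡22, 76^4≡73, 76^8≡123, 76^16≡59
25 = 16 + 8 + 1, so 76^25 ≡ 59·123·76 ≡ 107 (mod 137)
Squares mod 137: 25^1≡25, 25^2≡77, 25^4≡38, 25^8≡74, 25^16≡133, 25^32≡16, 25^64≡119
121 = 64 + 32 + 16 + 8 + 1, so 25^121 ≡ 119·16·133·74·25 ≡ 28 (mod 137)
y^r · r^s ≡ 107·28 = 2996 ≡ 119 (mod 137)

119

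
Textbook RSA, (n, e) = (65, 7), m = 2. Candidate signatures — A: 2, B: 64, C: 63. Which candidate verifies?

C

Candidate A: Squares mod 65: 2^1≡2, 2^2≡4, 2^4≡16; 7 = 4 + 2 + 1, so 2^7 ≡ 16·4·2 ≡ 63 (mod 65)
Candidate B: Squares mod 65: 64^1≡64, 64^2≡1, 64^4≡1; 7 = 4 + 2 + 1, so 64^7 ≡ 1·1·64 ≡ 64 (mod 65)
Candidate C: Squares mod 65: 63^1≡63, 63^2≡4, 63^4≡16; 7 = 4 + 2 + 1, so 63^7 ≡ 16·4·63 ≡ 2 (mod 65)
  → matches m = 2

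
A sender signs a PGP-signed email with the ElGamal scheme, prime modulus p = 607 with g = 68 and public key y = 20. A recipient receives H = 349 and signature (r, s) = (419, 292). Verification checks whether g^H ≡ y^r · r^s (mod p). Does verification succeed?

Left side g^H mod p:
68^2 = 4624 ≡ 375
68^4 ≡ 375^2 = 140625 ≡ 408
68^8 ≡ 408^2 = 166464 ≡ 146
68^16 ≡ 146^2 = 21316 ≡ 71
68^32 ≡ 71^2 = 5041 ≡ 185
68^64 ≡ 185^2 = 34225 ≡ 233
68^128 ≡ 233^2 = 54289 ≡ 266
68^256 ≡ 266^2 = 70756 ≡ 344
349 = 256 + 64 + 16 + 8 + 4 + 1, so 68^349 ≡ 344·233·71·146·408·68 ≡ 54 (mod 607)
Right side y^r · r^s mod p:
20^2 = 400
20^4 ≡ 400^2 = 160000 ≡ 359
20^8 ≡ 359^2 = 128881 ≡ 197
20^16 ≡ 197^2 = 38809 ≡ 568
20^32 ≡ 568^2 = 322624 ≡ 307
20^64 ≡ 307^2 = 94249 ≡ 164
20^128 ≡ 164^2 = 26896 ≡ 188
20^256 ≡ 188^2 = 35344 ≡ 138
419 = 256 + 128 + 32 + 2 + 1, so 20^419 ≡ 138·188·307·400·20 ≡ 501 (mod 607)
419^2 = 175561 ≡ 138
419^4 ≡ 138^2 = 19044 ≡ 227
419^8 ≡ 227^2 = 51529 ≡ 541
419^16 ≡ 541^2 = 292681 ≡ 107
419^32 ≡ 107^2 = 11449 ≡ 523
419^64 ≡ 523^2 = 273529 ≡ 379
419^128 ≡ 379^2 = 143641 ≡ 389
419^256 ≡ 389^2 = 151321 ≡ 178
292 = 256 + 32 + 4, so 419^292 ≡ 178·523·227 ≡ 240 (mod 607)
501·240 = 120240 ≡ 54 (mod 607)
54 ≡ 54 (mod 607), so the signature is genuine.

passes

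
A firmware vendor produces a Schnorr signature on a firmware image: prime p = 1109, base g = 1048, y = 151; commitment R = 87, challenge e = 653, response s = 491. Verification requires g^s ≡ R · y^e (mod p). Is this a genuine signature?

g^s mod p:
Squares mod 1109: 1048^1≡1048, 1048^2≡394, 1048^4≡1085, 1048^8≡576, 1048^16≡185, 1048^32≡955, 1048^64≡427, 1048^128≡453, 1048^256≡44
491 = 256 + 128 + 64 + 32 + 8 + 2 + 1, so 1048^491 ≡ 44·453·427·955·576·394·1048 ≡ 317 (mod 1109)
R · y^e mod p:
Squares mod 1109: 151^1≡151, 151^2≡621, 151^4≡818, 151^8≡397, 151^16≡131, 151^32≡526, 151^64≡535, 151^128≡103, 151^256≡628, 151^512≡689
653 = 512 + 128 + 8 + 4 + 1, so 151^653 ≡ 689·103·397·818·151 ≡ 63 (mod 1109)
87·63 = 5481 ≡ 1045 (mod 1109)
317 ≠ 1045; the check fails.

forged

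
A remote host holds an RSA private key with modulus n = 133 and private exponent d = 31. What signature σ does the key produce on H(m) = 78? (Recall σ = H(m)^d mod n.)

Squares mod 133: (H(m))^1≡78, (H(m))^2≡99, (H(m))^4≡92, (H(m))^8≡85, (H(m))^16≡43
31 = 16 + 8 + 4 + 2 + 1, so (H(m))^31 ≡ 43·85·92·99·78 ≡ 22 (mod 133)

22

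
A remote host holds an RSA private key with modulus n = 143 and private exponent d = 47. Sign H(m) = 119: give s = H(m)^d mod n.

(H(m))^2 ≡ 119^2 = 14161 ≡ 4
(H(m))^4 ≡ 4^2 = 16
(H(m))^8 ≡ 16^2 = 256 ≡ 113
(H(m))^16 ≡ 113^2 = 12769 ≡ 42
(H(m))^32 ≡ 42^2 = 1764 ≡ 48
47 = 32 + 8 + 4 + 2 + 1, so (H(m))^47 ≡ 48·113·16·4·119 ≡ 59 (mod 143)

59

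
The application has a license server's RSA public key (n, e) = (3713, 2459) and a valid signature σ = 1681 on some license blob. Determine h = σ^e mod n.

Squares mod 3713: σ^1≡1681, σ^2≡168, σ^4≡2233, σ^8≡3443, σ^16≡2353, σ^32≡526, σ^64≡1914, σ^128≡2378, σ^256≡3698, σ^512≡225, σ^1024≡2356, σ^2048≡3514
2459 = 2048 + 256 + 128 + 16 + 8 + 2 + 1, so σ^2459 ≡ 3514·3698·2378·2353·3443·168·1681 ≡ 1511 (mod 3713)

1511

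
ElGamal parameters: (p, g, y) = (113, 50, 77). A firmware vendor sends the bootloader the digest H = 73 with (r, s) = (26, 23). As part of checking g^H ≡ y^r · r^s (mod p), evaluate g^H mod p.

9

50^2 = 2500 ≡ 14
50^4 ≡ 14^2 = 196 ≡ 83
50^8 ≡ 83^2 = 6889 ≡ 109
50^16 ≡ 109^2 = 11881 ≡ 16
50^32 ≡ 16^2 = 256 ≡ 30
50^64 ≡ 30^2 = 900 ≡ 109
73 = 64 + 8 + 1, so 50^73 ≡ 109·109·50 ≡ 9 (mod 113)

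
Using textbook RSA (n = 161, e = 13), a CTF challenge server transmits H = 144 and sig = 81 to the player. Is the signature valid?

valid

sig^13 mod 161 = 144
Since 144 equals the digest 144, verification succeeds.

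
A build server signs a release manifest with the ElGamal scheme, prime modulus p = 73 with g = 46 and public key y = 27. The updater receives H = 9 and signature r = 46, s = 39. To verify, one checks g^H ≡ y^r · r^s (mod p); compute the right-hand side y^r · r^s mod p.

46

27^46 mod 73 = 72
46^39 mod 73 = 27
y^r · r^s ≡ 72·27 = 1944 ≡ 46 (mod 73)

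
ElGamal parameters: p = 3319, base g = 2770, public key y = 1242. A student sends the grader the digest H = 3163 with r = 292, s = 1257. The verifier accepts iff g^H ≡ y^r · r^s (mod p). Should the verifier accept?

accept

Left side g^H mod p:
Squares mod 3319: 2770^1≡2770, 2770^2≡2691, 2770^4≡2742, 2770^8≡1029, 2770^16≡80, 2770^32≡3081, 2770^64≡221, 2770^128≡2375, 2770^256≡1644, 2770^512≡1070, 2770^1024≡3164, 2770^2048≡792
3163 = 2048 + 1024 + 64 + 16 + 8 + 2 + 1, so 2770^3163 ≡ 792·3164·221·80·1029·2691·2770 ≡ 363 (mod 3319)
Right side y^r · r^s mod p:
Squares mod 3319: 1242^1≡1242, 1242^2≡2548, 1242^4≡340, 1242^8≡2754, 1242^16≡601, 1242^32≡2749, 1242^64≡2957, 1242^128≡1603, 1242^256≡703
292 = 256 + 32 + 4, so 1242^292 ≡ 703·2749·340 ≡ 231 (mod 3319)
Squares mod 3319: 292^1≡292, 292^2≡2289, 292^4≡2139, 292^8≡1739, 292^16≡512, 292^32≡3262, 292^64≡3249, 292^128≡1581, 292^256≡354, 292^512≡2513, 292^1024≡2431
1257 = 1024 + 128 + 64 + 32 + 8 + 1, so 292^1257 ≡ 2431·1581·3249·3262·1739·292 ≡ 1424 (mod 3319)
231·1424 = 328944 ≡ 363 (mod 3319)
363 ≡ 363 (mod 3319), so the signature is genuine.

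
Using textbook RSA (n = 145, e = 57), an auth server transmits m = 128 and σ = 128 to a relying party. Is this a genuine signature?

Squares mod 145: σ^1≡128, σ^2≡144, σ^4≡1, σ^8≡1, σ^16≡1, σ^32≡1
57 = 32 + 16 + 8 + 1, so σ^57 ≡ 1·1·1·128 ≡ 128 (mod 145)
Since 128 equals the digest 128, verification succeeds.

genuine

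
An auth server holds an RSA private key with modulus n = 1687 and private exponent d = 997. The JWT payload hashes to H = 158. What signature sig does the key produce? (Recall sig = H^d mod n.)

641

H^2 ≡ 158^2 = 24964 ≡ 1346
H^4 ≡ 1346^2 = 1811716 ≡ 1565
H^8 ≡ 1565^2 = 2449225 ≡ 1388
H^16 ≡ 1388^2 = 1926544 ≡ 1677
H^32 ≡ 1677^2 = 2812329 ≡ 100
H^64 ≡ 100^2 = 10000 ≡ 1565
H^128 ≡ 1565^2 = 2449225 ≡ 1388
H^256 ≡ 1388^2 = 1926544 ≡ 1677
H^512 ≡ 1677^2 = 2812329 ≡ 100
997 = 512 + 256 + 128 + 64 + 32 + 4 + 1, so H^997 ≡ 100·1677·1388·1565·100·1565·158 ≡ 641 (mod 1687)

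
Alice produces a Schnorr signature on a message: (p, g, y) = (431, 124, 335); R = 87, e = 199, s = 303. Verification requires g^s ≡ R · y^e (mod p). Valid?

g^s mod p:
124^2 = 15376 ≡ 291
124^4 ≡ 291^2 = 84681 ≡ 205
124^8 ≡ 205^2 = 42025 ≡ 218
124^16 ≡ 218^2 = 47524 ≡ 114
124^32 ≡ 114^2 = 12996 ≡ 66
124^64 ≡ 66^2 = 4356 ≡ 46
124^128 ≡ 46^2 = 2116 ≡ 392
124^256 ≡ 392^2 = 153664 ≡ 228
303 = 256 + 32 + 8 + 4 + 2 + 1, so 124^303 ≡ 228·66·218·205·291·124 ≡ 251 (mod 431)
R · y^e mod p:
335^2 = 112225 ≡ 165
335^4 ≡ 165^2 = 27225 ≡ 72
335^8 ≡ 72^2 = 5184 ≡ 12
335^16 ≡ 12^2 = 144
335^32 ≡ 144^2 = 20736 ≡ 48
335^64 ≡ 48^2 = 2304 ≡ 149
335^128 ≡ 149^2 = 22201 ≡ 220
199 = 128 + 64 + 4 + 2 + 1, so 335^199 ≡ 220·149·72·165·335 ≡ 428 (mod 431)
87·428 = 37236 ≡ 170 (mod 431)
251 ≠ 170; the check fails.

no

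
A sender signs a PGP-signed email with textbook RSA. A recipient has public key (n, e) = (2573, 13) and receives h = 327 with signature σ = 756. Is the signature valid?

σ^2 ≡ 756^2 = 571536 ≡ 330
σ^4 ≡ 330^2 = 108900 ≡ 834
σ^8 ≡ 834^2 = 695556 ≡ 846
13 = 8 + 4 + 1, so σ^13 ≡ 846·834·756 ≡ 327 (mod 2573)
Since 327 equals the digest 327, verification succeeds.

valid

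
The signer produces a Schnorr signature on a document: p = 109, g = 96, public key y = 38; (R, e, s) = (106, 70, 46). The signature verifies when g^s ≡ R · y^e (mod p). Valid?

g^s mod p:
96^2 = 9216 ≡ 60
96^4 ≡ 60^2 = 3600 ≡ 3
96^8 ≡ 3^2 = 9
96^16 ≡ 9^2 = 81
96^32 ≡ 81^2 = 6561 ≡ 21
46 = 32 + 8 + 4 + 2, so 96^46 ≡ 21·9·3·60 ≡ 12 (mod 109)
R · y^e mod p:
38^2 = 1444 ≡ 27
38^4 ≡ 27^2 = 729 ≡ 75
38^8 ≡ 75^2 = 5625 ≡ 66
38^16 ≡ 66^2 = 4356 ≡ 105
38^32 ≡ 105^2 = 11025 ≡ 16
38^64 ≡ 16^2 = 256 ≡ 38
70 = 64 + 4 + 2, so 38^70 ≡ 38·75·27 ≡ 105 (mod 109)
106·105 = 11130 ≡ 12 (mod 109)
12 ≡ 12 (mod 109); signature holds.

yes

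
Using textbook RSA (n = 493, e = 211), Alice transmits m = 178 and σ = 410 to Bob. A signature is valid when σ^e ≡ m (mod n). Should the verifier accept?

σ^2 ≡ 410^2 = 168100 ≡ 480
σ^4 ≡ 480^2 = 230400 ≡ 169
σ^8 ≡ 169^2 = 28561 ≡ 460
σ^16 ≡ 460^2 = 211600 ≡ 103
σ^32 ≡ 103^2 = 10609 ≡ 256
σ^64 ≡ 256^2 = 65536 ≡ 460
σ^128 ≡ 460^2 = 211600 ≡ 103
211 = 128 + 64 + 16 + 2 + 1, so σ^211 ≡ 103·460·103·480·410 ≡ 178 (mod 493)
178 = m, so the signature checks out.

accept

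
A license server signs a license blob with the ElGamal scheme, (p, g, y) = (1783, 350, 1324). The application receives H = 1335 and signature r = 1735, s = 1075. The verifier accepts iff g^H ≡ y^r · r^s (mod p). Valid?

yes

Left side g^H mod p:
350^1335 mod 1783 = 427
Right side y^r · r^s mod p:
1324^1735 mod 1783 = 1230
1735^1075 mod 1783 = 1060
1230·1060 = 1303800 ≡ 427 (mod 1783)
427 ≡ 427 (mod 1783), so the signature is genuine.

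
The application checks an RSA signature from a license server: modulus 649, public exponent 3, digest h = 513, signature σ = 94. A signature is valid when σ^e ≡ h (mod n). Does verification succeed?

passes

σ^2 ≡ 94^2 = 8836 ≡ 399
3 = 2 + 1, so σ^3 ≡ 399·94 ≡ 513 (mod 649)
Since 513 equals the digest 513, verification succeeds.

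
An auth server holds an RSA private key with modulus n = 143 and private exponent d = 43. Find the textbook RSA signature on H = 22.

H^43 mod 143 = 22

22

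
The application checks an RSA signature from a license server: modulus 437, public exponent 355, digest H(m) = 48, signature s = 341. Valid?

s^2 ≡ 341^2 = 116281 ≡ 39
s^4 ≡ 39^2 = 1521 ≡ 210
s^8 ≡ 210^2 = 44100 ≡ 400
s^16 ≡ 400^2 = 160000 ≡ 58
s^32 ≡ 58^2 = 3364 ≡ 305
s^64 ≡ 305^2 = 93025 ≡ 381
s^128 ≡ 381^2 = 145161 ≡ 77
s^256 ≡ 77^2 = 5929 ≡ 248
355 = 256 + 64 + 32 + 2 + 1, so s^355 ≡ 248·381·305·39·341 ≡ 189 (mod 437)
189 ≠ 48, so verification fails.

no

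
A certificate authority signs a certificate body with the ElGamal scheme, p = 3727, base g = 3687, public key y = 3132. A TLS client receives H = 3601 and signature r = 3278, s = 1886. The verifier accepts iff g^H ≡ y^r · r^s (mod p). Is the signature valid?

invalid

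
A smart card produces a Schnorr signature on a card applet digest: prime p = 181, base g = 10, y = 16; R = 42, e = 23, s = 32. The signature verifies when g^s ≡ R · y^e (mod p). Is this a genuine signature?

genuine

g^s mod p:
10^32 mod 181 = 13
R · y^e mod p:
16^23 mod 181 = 177
42·177 = 7434 ≡ 13 (mod 181)
13 ≡ 13 (mod 181); signature holds.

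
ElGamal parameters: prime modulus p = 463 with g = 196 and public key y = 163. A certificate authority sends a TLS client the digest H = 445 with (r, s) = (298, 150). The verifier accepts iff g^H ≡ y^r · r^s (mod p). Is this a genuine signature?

forged

Left side g^H mod p:
Squares mod 463: 196^1≡196, 196^2≡450, 196^4≡169, 196^8≡318, 196^16≡190, 196^32≡449, 196^64≡196, 196^128≡450, 196^256≡169
445 = 256 + 128 + 32 + 16 + 8 + 4 + 1, so 196^445 ≡ 169·450·449·190·318·169·196 ≡ 169 (mod 463)
Right side y^r · r^s mod p:
Squares mod 463: 163^1≡163, 163^2≡178, 163^4≡200, 163^8≡182, 163^16≡251, 163^32≡33, 163^64≡163, 163^128≡178, 163^256≡200
298 = 256 + 32 + 8 + 2, so 163^298 ≡ 200·33·182·178 ≡ 200 (mod 463)
Squares mod 463: 298^1≡298, 298^2≡371, 298^4≡130, 298^8≡232, 298^16≡116, 298^32≡29, 298^64≡378, 298^128≡280
150 = 128 + 16 + 4 + 2, so 298^150 ≡ 280·116·130·371 ≡ 367 (mod 463)
200·367 = 73400 ≡ 246 (mod 463)
169 ≠ 246, so verification fails.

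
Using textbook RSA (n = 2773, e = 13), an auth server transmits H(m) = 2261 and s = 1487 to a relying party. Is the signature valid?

s^2 ≡ 1487^2 = 2211169 ≡ 1088
s^4 ≡ 1088^2 = 1183744 ≡ 2446
s^8 ≡ 2446^2 = 5982916 ≡ 1555
13 = 8 + 4 + 1, so s^13 ≡ 1555·2446·1487 ≡ 2261 (mod 2773)
Since 2261 equals the digest 2261, verification succeeds.

valid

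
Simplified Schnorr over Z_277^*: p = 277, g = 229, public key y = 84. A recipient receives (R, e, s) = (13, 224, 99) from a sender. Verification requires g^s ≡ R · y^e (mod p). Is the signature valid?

g^s mod p:
229^2 = 52441 ≡ 88
229^4 ≡ 88^2 = 7744 ≡ 265
229^8 ≡ 265^2 = 70225 ≡ 144
229^16 ≡ 144^2 = 20736 ≡ 238
229^32 ≡ 238^2 = 56644 ≡ 136
229^64 ≡ 136^2 = 18496 ≡ 214
99 = 64 + 32 + 2 + 1, so 229^99 ≡ 214·136·88·229 ≡ 74 (mod 277)
R · y^e mod p:
84^2 = 7056 ≡ 131
84^4 ≡ 131^2 = 17161 ≡ 264
84^8 ≡ 264^2 = 69696 ≡ 169
84^16 ≡ 169^2 = 28561 ≡ 30
84^32 ≡ 30^2 = 900 ≡ 69
84^64 ≡ 69^2 = 4761 ≡ 52
84^128 ≡ 52^2 = 2704 ≡ 211
224 = 128 + 64 + 32, so 84^224 ≡ 211·52·69 ≡ 27 (mod 277)
13·27 = 351 ≡ 74 (mod 277)
74 ≡ 74 (mod 277); signature holds.

valid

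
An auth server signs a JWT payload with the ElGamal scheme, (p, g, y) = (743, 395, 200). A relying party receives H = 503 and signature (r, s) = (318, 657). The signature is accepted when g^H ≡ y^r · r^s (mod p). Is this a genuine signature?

Left side g^H mod p:
395^2 = 156025 ≡ 738
395^4 ≡ 738^2 = 544644 ≡ 25
395^8 ≡ 25^2 = 625
395^16 ≡ 625^2 = 390625 ≡ 550
395^32 ≡ 550^2 = 302500 ≡ 99
395^64 ≡ 99^2 = 9801 ≡ 142
395^128 ≡ 142^2 = 20164 ≡ 103
395^256 ≡ 103^2 = 10609 ≡ 207
503 = 256 + 128 + 64 + 32 + 16 + 4 + 2 + 1, so 395^503 ≡ 207·103·142·99·550·25·738·395 ≡ 346 (mod 743)
Right side y^r · r^s mod p:
200^2 = 40000 ≡ 621
200^4 ≡ 621^2 = 385641 ≡ 24
200^8 ≡ 24^2 = 576
200^16 ≡ 576^2 = 331776 ≡ 398
200^32 ≡ 398^2 = 158404 ≡ 145
200^64 ≡ 145^2 = 21025 ≡ 221
200^128 ≡ 221^2 = 48841 ≡ 546
200^256 ≡ 546^2 = 298116 ≡ 173
318 = 256 + 32 + 16 + 8 + 4 + 2, so 200^318 ≡ 173·145·398·576·24·621 ≡ 253 (mod 743)
318^2 = 101124 ≡ 76
318^4 ≡ 76^2 = 5776 ≡ 575
318^8 ≡ 575^2 = 330625 ≡ 733
318^16 ≡ 733^2 = 537289 ≡ 100
318^32 ≡ 100^2 = 10000 ≡ 341
318^64 ≡ 341^2 = 116281 ≡ 373
318^128 ≡ 373^2 = 139129 ≡ 188
318^256 ≡ 188^2 = 35344 ≡ 423
318^512 ≡ 423^2 = 178929 ≡ 609
657 = 512 + 128 + 16 + 1, so 318^657 ≡ 609·188·100·318 ≡ 715 (mod 743)
253·715 = 180895 ≡ 346 (mod 743)
346 ≡ 346 (mod 743), so the signature is genuine.

genuine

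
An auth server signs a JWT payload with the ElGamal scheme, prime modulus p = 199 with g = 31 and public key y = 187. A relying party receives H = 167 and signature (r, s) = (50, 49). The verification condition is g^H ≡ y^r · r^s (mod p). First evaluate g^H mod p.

56

31^2 = 961 ≡ 165
31^4 ≡ 165^2 = 27225 ≡ 161
31^8 ≡ 161^2 = 25921 ≡ 51
31^16 ≡ 51^2 = 2601 ≡ 14
31^32 ≡ 14^2 = 196
31^64 ≡ 196^2 = 38416 ≡ 9
31^128 ≡ 9^2 = 81
167 = 128 + 32 + 4 + 2 + 1, so 31^167 ≡ 81·196·161·165·31 ≡ 56 (mod 199)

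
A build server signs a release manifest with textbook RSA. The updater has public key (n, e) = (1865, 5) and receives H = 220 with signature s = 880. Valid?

s^2 ≡ 880^2 = 774400 ≡ 425
s^4 ≡ 425^2 = 180625 ≡ 1585
5 = 4 + 1, so s^5 ≡ 1585·880 ≡ 1645 (mod 1865)
1645 ≠ 220, so verification fails.

no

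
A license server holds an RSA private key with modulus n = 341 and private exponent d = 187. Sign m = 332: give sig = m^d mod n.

m^2 ≡ 332^2 = 110224 ≡ 81
m^4 ≡ 81^2 = 6561 ≡ 82
m^8 ≡ 82^2 = 6724 ≡ 245
m^16 ≡ 245^2 = 60025 ≡ 9
m^32 ≡ 9^2 = 81
m^64 ≡ 81^2 = 6561 ≡ 82
m^128 ≡ 82^2 = 6724 ≡ 245
187 = 128 + 32 + 16 + 8 + 2 + 1, so m^187 ≡ 245·81·9·245·81·332 ≡ 238 (mod 341)

238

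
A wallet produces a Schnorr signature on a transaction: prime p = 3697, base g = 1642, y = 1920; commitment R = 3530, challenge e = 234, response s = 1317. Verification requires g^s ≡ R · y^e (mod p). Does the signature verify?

does not verify

g^s mod p:
1642^1317 mod 3697 = 3487
R · y^e mod p:
1920^234 mod 3697 = 2010
3530·2010 = 7095300 ≡ 757 (mod 3697)
3487 ≠ 757; the check fails.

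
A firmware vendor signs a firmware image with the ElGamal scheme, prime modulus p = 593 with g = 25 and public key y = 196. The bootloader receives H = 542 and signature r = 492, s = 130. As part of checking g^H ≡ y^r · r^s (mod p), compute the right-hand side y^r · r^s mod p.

30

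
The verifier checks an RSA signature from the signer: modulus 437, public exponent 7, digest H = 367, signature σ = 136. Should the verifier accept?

reject

σ^7 mod 437 = 401
σ^7 mod 437 = 401, but H = 367.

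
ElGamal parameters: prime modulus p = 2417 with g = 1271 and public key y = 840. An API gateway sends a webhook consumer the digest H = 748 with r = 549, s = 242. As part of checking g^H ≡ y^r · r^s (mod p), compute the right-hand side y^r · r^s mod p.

840^2 = 705600 ≡ 2253
840^4 ≡ 2253^2 = 5076009 ≡ 309
840^8 ≡ 309^2 = 95481 ≡ 1218
840^16 ≡ 1218^2 = 1483524 ≡ 1903
840^32 ≡ 1903^2 = 3621409 ≡ 743
840^64 ≡ 743^2 = 552049 ≡ 973
840^128 ≡ 973^2 = 946729 ≡ 1682
840^256 ≡ 1682^2 = 2829124 ≡ 1234
840^512 ≡ 1234^2 = 1522756 ≡ 46
549 = 512 + 32 + 4 + 1, so 840^549 ≡ 46·743·309·840 ≡ 896 (mod 2417)
549^2 = 301401 ≡ 1693
549^4 ≡ 1693^2 = 2866249 ≡ 2104
549^8 ≡ 2104^2 = 4426816 ≡ 1289
549^16 ≡ 1289^2 = 1661521 ≡ 1042
549^32 ≡ 1042^2 = 1085764 ≡ 531
549^64 ≡ 531^2 = 281961 ≡ 1589
549^128 ≡ 1589^2 = 2524921 ≡ 1573
242 = 128 + 64 + 32 + 16 + 2, so 549^242 ≡ 1573·1589·531·1042·1693 ≡ 2346 (mod 2417)
y^r · r^s ≡ 896·2346 = 2102016 ≡ 1643 (mod 2417)

1643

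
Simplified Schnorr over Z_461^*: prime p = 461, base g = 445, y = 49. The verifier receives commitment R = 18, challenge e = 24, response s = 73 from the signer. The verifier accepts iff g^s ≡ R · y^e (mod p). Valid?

no

g^s mod p:
Squares mod 461: 445^1≡445, 445^2≡256, 445^4≡74, 445^8≡405, 445^16≡370, 445^32≡444, 445^64≡289
73 = 64 + 8 + 1, so 445^73 ≡ 289·405·445 ≡ 323 (mod 461)
R · y^e mod p:
Squares mod 461: 49^1≡49, 49^2≡96, 49^4≡457, 49^8≡16, 49^16≡256
24 = 16 + 8, so 49^24 ≡ 256·16 ≡ 408 (mod 461)
18·408 = 7344 ≡ 429 (mod 461)
323 ≠ 429; the check fails.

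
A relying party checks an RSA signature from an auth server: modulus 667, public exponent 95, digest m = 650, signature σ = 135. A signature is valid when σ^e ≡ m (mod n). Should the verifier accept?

σ^2 ≡ 135^2 = 18225 ≡ 216
σ^4 ≡ 216^2 = 46656 ≡ 633
σ^8 ≡ 633^2 = 400689 ≡ 489
σ^16 ≡ 489^2 = 239121 ≡ 335
σ^32 ≡ 335^2 = 112225 ≡ 169
σ^64 ≡ 169^2 = 28561 ≡ 547
95 = 64 + 16 + 8 + 4 + 2 + 1, so σ^95 ≡ 547·335·489·633·216·135 ≡ 665 (mod 667)
665 ≠ 650, so verification fails.

reject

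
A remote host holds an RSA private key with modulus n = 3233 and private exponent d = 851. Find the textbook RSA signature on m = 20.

Squares mod 3233: m^1≡20, m^2≡400, m^4≡1583, m^8≡314, m^16≡1606, m^32≡2535, m^64≡2254, m^128≡1473, m^256≡386, m^512≡278
851 = 512 + 256 + 64 + 16 + 2 + 1, so m^851 ≡ 278·386·2254·1606·400·20 ≡ 1118 (mod 3233)

1118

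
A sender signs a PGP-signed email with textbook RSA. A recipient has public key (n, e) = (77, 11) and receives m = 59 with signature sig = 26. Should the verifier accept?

accept

Squares mod 77: sig^1≡26, sig^2≡60, sig^4≡58, sig^8≡53
11 = 8 + 2 + 1, so sig^11 ≡ 53·60·26 ≡ 59 (mod 77)
59 = m, so the signature checks out.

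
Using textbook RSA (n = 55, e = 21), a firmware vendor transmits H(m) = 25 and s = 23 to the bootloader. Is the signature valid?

invalid

s^2 ≡ 23^2 = 529 ≡ 34
s^4 ≡ 34^2 = 1156 ≡ 1
s^8 ≡ 1^2 = 1
s^16 ≡ 1^2 = 1
21 = 16 + 4 + 1, so s^21 ≡ 1·1·23 ≡ 23 (mod 55)
The recovered value 23 does not match the digest 25.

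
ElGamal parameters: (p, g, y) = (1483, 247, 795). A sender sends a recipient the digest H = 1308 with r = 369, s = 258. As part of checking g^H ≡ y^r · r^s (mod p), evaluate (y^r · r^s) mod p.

717

Squares mod 1483: 795^1≡795, 795^2≡267, 795^4≡105, 795^8≡644, 795^16≡979, 795^32≡423, 795^64≡969, 795^128≡222, 795^256≡345
369 = 256 + 64 + 32 + 16 + 1, so 795^369 ≡ 345·969·423·979·795 ≡ 1377 (mod 1483)
Squares mod 1483: 369^1≡369, 369^2≡1208, 369^4≡1475, 369^8≡64, 369^16≡1130, 369^32≡37, 369^64≡1369, 369^128≡1132, 369^256≡112
258 = 256 + 2, so 369^258 ≡ 112·1208 ≡ 343 (mod 1483)
y^r · r^s ≡ 1377·343 = 472311 ≡ 717 (mod 1483)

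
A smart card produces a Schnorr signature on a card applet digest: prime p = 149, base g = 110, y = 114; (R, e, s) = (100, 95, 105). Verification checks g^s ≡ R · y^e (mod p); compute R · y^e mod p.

116

114^2 = 12996 ≡ 33
114^4 ≡ 33^2 = 1089 ≡ 46
114^8 ≡ 46^2 = 2116 ≡ 30
114^16 ≡ 30^2 = 900 ≡ 6
114^32 ≡ 6^2 = 36
114^64 ≡ 36^2 = 1296 ≡ 104
95 = 64 + 16 + 8 + 4 + 2 + 1, so 114^95 ≡ 104·6·30·46·33·114 ≡ 25 (mod 149)
R · y^e ≡ 100·25 = 2500 ≡ 116 (mod 149)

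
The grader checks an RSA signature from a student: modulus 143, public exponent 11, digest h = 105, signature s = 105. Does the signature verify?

verifies

s^2 ≡ 105^2 = 11025 ≡ 14
s^4 ≡ 14^2 = 196 ≡ 53
s^8 ≡ 53^2 = 2809 ≡ 92
11 = 8 + 2 + 1, so s^11 ≡ 92·14·105 ≡ 105 (mod 143)
Since 105 equals the digest 105, verification succeeds.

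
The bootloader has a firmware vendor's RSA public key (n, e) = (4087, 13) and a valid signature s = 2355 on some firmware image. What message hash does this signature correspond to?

s^2 ≡ 2355^2 = 5546025 ≡ 4053
s^4 ≡ 4053^2 = 16426809 ≡ 1156
s^8 ≡ 1156^2 = 1336336 ≡ 3974
13 = 8 + 4 + 1, so s^13 ≡ 3974·1156·2355 ≡ 3637 (mod 4087)

3637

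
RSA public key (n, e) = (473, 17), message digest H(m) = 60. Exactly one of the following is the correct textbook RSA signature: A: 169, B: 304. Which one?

Candidate A: Squares mod 473: 169^1≡169, 169^2≡181, 169^4≡124, 169^8≡240, 169^16≡367; 17 = 16 + 1, so 169^17 ≡ 367·169 ≡ 60 (mod 473)
  → matches H(m) = 60
Candidate B: Squares mod 473: 304^1≡304, 304^2≡181, 304^4≡124, 304^8≡240, 304^16≡367; 17 = 16 + 1, so 304^17 ≡ 367·304 ≡ 413 (mod 473)

A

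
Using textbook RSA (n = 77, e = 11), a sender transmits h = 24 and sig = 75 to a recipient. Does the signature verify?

sig^2 ≡ 75^2 = 5625 ≡ 4
sig^4 ≡ 4^2 = 16
sig^8 ≡ 16^2 = 256 ≡ 25
11 = 8 + 2 + 1, so sig^11 ≡ 25·4·75 ≡ 31 (mod 77)
sig^11 mod 77 = 31, but h = 24.

does not verify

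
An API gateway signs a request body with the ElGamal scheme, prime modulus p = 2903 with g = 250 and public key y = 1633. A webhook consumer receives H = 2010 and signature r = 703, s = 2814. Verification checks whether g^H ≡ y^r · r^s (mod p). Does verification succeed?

Left side g^H mod p:
250^2 = 62500 ≡ 1537
250^4 ≡ 1537^2 = 2362369 ≡ 2230
250^8 ≡ 2230^2 = 4972900 ≡ 61
250^16 ≡ 61^2 = 3721 ≡ 818
250^32 ≡ 818^2 = 669124 ≡ 1434
250^64 ≡ 1434^2 = 2056356 ≡ 1032
250^128 ≡ 1032^2 = 1065024 ≡ 2526
250^256 ≡ 2526^2 = 6380676 ≡ 2785
250^512 ≡ 2785^2 = 7756225 ≡ 2312
250^1024 ≡ 2312^2 = 5345344 ≡ 921
2010 = 1024 + 512 + 256 + 128 + 64 + 16 + 8 + 2, so 250^2010 ≡ 921·2312·2785·2526·1032·818·61·1537 ≡ 1634 (mod 2903)
Right side y^r · r^s mod p:
1633^2 = 2666689 ≡ 1735
1633^4 ≡ 1735^2 = 3010225 ≡ 2717
1633^8 ≡ 2717^2 = 7382089 ≡ 2663
1633^16 ≡ 2663^2 = 7091569 ≡ 2443
1633^32 ≡ 2443^2 = 5968249 ≡ 2584
1633^64 ≡ 2584^2 = 6677056 ≡ 156
1633^128 ≡ 156^2 = 24336 ≡ 1112
1633^256 ≡ 1112^2 = 1236544 ≡ 2769
1633^512 ≡ 2769^2 = 7667361 ≡ 538
703 = 512 + 128 + 32 + 16 + 8 + 4 + 2 + 1, so 1633^703 ≡ 538·1112·2584·2443·2663·2717·1735·1633 ≡ 1836 (mod 2903)
703^2 = 494209 ≡ 699
703^4 ≡ 699^2 = 488601 ≡ 897
703^8 ≡ 897^2 = 804609 ≡ 478
703^16 ≡ 478^2 = 228484 ≡ 2050
703^32 ≡ 2050^2 = 4202500 ≡ 1859
703^64 ≡ 1859^2 = 3455881 ≡ 1311
703^128 ≡ 1311^2 = 1718721 ≡ 145
703^256 ≡ 145^2 = 21025 ≡ 704
703^512 ≡ 704^2 = 495616 ≡ 2106
703^1024 ≡ 2106^2 = 4435236 ≡ 2355
703^2048 ≡ 2355^2 = 5546025 ≡ 1295
2814 = 2048 + 512 + 128 + 64 + 32 + 16 + 8 + 4 + 2, so 703^2814 ≡ 1295·2106·145·1311·1859·2050·478·897·699 ≡ 42 (mod 2903)
1836·42 = 77112 ≡ 1634 (mod 2903)
1634 ≡ 1634 (mod 2903), so the signature is genuine.

passes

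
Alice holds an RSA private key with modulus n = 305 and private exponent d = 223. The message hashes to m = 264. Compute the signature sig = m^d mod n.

m^2 ≡ 264^2 = 69696 ≡ 156
m^4 ≡ 156^2 = 24336 ≡ 241
m^8 ≡ 241^2 = 58081 ≡ 131
m^16 ≡ 131^2 = 17161 ≡ 81
m^32 ≡ 81^2 = 6561 ≡ 156
m^64 ≡ 156^2 = 24336 ≡ 241
m^128 ≡ 241^2 = 58081 ≡ 131
223 = 128 + 64 + 16 + 8 + 4 + 2 + 1, so m^223 ≡ 131·241·81·131·241·156·264 ≡ 9 (mod 305)

9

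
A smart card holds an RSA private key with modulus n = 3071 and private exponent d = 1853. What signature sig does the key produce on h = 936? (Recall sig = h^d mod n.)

2802

h^2 ≡ 936^2 = 876096 ≡ 861
h^4 ≡ 861^2 = 741321 ≡ 1210
h^8 ≡ 1210^2 = 1464100 ≡ 2304
h^16 ≡ 2304^2 = 5308416 ≡ 1728
h^32 ≡ 1728^2 = 2985984 ≡ 972
h^64 ≡ 972^2 = 944784 ≡ 1987
h^128 ≡ 1987^2 = 3948169 ≡ 1934
h^256 ≡ 1934^2 = 3740356 ≡ 2949
h^512 ≡ 2949^2 = 8696601 ≡ 2600
h^1024 ≡ 2600^2 = 6760000 ≡ 729
1853 = 1024 + 512 + 256 + 32 + 16 + 8 + 4 + 1, so h^1853 ≡ 729·2600·2949·972·1728·2304·1210·936 ≡ 2802 (mod 3071)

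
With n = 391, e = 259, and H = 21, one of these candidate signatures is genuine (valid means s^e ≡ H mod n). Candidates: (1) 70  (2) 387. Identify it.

Candidate 1: 70^2 = 4900 ≡ 208; 70^4 ≡ 208^2 = 43264 ≡ 254; 70^8 ≡ 254^2 = 64516 ≡ 1; 70^16 ≡ 1^2 = 1; 70^32 ≡ 1^2 = 1; 70^64 ≡ 1^2 = 1; 70^128 ≡ 1^2 = 1; 70^256 ≡ 1^2 = 1; 259 = 256 + 2 + 1, so 70^259 ≡ 1·208·70 ≡ 93 (mod 391)
Candidate 2: 387^2 = 149769 ≡ 16; 387^4 ≡ 16^2 = 256; 387^8 ≡ 256^2 = 65536 ≡ 239; 387^16 ≡ 239^2 = 57121 ≡ 35; 387^32 ≡ 35^2 = 1225 ≡ 52; 387^64 ≡ 52^2 = 2704 ≡ 358; 387^128 ≡ 358^2 = 128164 ≡ 307; 387^256 ≡ 307^2 = 94249 ≡ 18; 259 = 256 + 2 + 1, so 387^259 ≡ 18·16·387 ≡ 21 (mod 391)
  → matches H = 21

2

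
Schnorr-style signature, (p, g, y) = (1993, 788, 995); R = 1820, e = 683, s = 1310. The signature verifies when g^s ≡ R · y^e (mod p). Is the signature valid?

invalid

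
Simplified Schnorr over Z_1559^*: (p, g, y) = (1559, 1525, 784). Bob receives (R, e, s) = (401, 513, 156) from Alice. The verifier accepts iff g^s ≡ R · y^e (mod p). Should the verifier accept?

accept

g^s mod p:
1525^2 = 2325625 ≡ 1156
1525^4 ≡ 1156^2 = 1336336 ≡ 273
1525^8 ≡ 273^2 = 74529 ≡ 1256
1525^16 ≡ 1256^2 = 1577536 ≡ 1387
1525^32 ≡ 1387^2 = 1923769 ≡ 1522
1525^64 ≡ 1522^2 = 2316484 ≡ 1369
1525^128 ≡ 1369^2 = 1874161 ≡ 243
156 = 128 + 16 + 8 + 4, so 1525^156 ≡ 243·1387·1256·273 ≡ 738 (mod 1559)
R · y^e mod p:
784^2 = 614656 ≡ 410
784^4 ≡ 410^2 = 168100 ≡ 1287
784^8 ≡ 1287^2 = 1656369 ≡ 711
784^16 ≡ 711^2 = 505521 ≡ 405
784^32 ≡ 405^2 = 164025 ≡ 330
784^64 ≡ 330^2 = 108900 ≡ 1329
784^128 ≡ 1329^2 = 1766241 ≡ 1453
784^256 ≡ 1453^2 = 2111209 ≡ 323
784^512 ≡ 323^2 = 104329 ≡ 1435
513 = 512 + 1, so 784^513 ≡ 1435·784 ≡ 1001 (mod 1559)
401·1001 = 401401 ≡ 738 (mod 1559)
738 ≡ 738 (mod 1559); signature holds.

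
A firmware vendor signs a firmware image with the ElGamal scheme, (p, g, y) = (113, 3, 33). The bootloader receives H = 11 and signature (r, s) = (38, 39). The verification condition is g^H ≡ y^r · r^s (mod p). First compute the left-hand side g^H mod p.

Squares mod 113: 3^1≡3, 3^2≡9, 3^4≡81, 3^8≡7
11 = 8 + 2 + 1, so 3^11 ≡ 7·9·3 ≡ 76 (mod 113)

76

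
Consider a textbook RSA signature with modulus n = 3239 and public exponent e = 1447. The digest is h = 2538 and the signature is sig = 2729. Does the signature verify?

does not verify

sig^2 ≡ 2729^2 = 7447441 ≡ 980
sig^4 ≡ 980^2 = 960400 ≡ 1656
sig^8 ≡ 1656^2 = 2742336 ≡ 2142
sig^16 ≡ 2142^2 = 4588164 ≡ 1740
sig^32 ≡ 1740^2 = 3027600 ≡ 2374
sig^64 ≡ 2374^2 = 5635876 ≡ 16
sig^128 ≡ 16^2 = 256
sig^256 ≡ 256^2 = 65536 ≡ 756
sig^512 ≡ 756^2 = 571536 ≡ 1472
sig^1024 ≡ 1472^2 = 2166784 ≡ 3132
1447 = 1024 + 256 + 128 + 32 + 4 + 2 + 1, so sig^1447 ≡ 3132·756·256·2374·1656·980·2729 ≡ 2136 (mod 3239)
The recovered value 2136 does not match the digest 2538.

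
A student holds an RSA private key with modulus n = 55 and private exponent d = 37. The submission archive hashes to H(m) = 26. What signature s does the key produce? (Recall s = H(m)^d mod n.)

16

(H(m))^2 ≡ 26^2 = 676 ≡ 16
(H(m))^4 ≡ 16^2 = 256 ≡ 36
(H(m))^8 ≡ 36^2 = 1296 ≡ 31
(H(m))^16 ≡ 31^2 = 961 ≡ 26
(H(m))^32 ≡ 26^2 = 676 ≡ 16
37 = 32 + 4 + 1, so (H(m))^37 ≡ 16·36·26 ≡ 16 (mod 55)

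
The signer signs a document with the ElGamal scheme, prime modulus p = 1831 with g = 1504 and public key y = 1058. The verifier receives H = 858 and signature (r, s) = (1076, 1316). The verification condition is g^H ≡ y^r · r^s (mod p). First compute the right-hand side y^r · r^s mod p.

1757

Squares mod 1831: 1058^1≡1058, 1058^2≡623, 1058^4≡1788, 1058^8≡18, 1058^16≡324, 1058^32≡609, 1058^64≡1019, 1058^128≡184, 1058^256≡898, 1058^512≡764, 1058^1024≡1438
1076 = 1024 + 32 + 16 + 4, so 1058^1076 ≡ 1438·609·324·1788 ≡ 1660 (mod 1831)
Squares mod 1831: 1076^1≡1076, 1076^2≡584, 1076^4≡490, 1076^8≡239, 1076^16≡360, 1076^32≡1430, 1076^64≡1504, 1076^128≡731, 1076^256≡1540, 1076^512≡455, 1076^1024≡122
1316 = 1024 + 256 + 32 + 4, so 1076^1316 ≡ 122·1540·1430·490 ≡ 236 (mod 1831)
y^r · r^s ≡ 1660·236 = 391760 ≡ 1757 (mod 1831)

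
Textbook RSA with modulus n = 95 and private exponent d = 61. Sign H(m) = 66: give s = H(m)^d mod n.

61

(H(m))^2 ≡ 66^2 = 4356 ≡ 81
(H(m))^4 ≡ 81^2 = 6561 ≡ 6
(H(m))^8 ≡ 6^2 = 36
(H(m))^16 ≡ 36^2 = 1296 ≡ 61
(H(m))^32 ≡ 61^2 = 3721 ≡ 16
61 = 32 + 16 + 8 + 4 + 1, so (H(m))^61 ≡ 16·61·36·6·66 ≡ 61 (mod 95)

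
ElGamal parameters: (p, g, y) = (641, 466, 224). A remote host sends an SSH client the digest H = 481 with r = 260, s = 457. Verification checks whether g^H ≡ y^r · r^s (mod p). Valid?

Left side g^H mod p:
466^481 mod 641 = 175
Right side y^r · r^s mod p:
224^260 mod 641 = 318
260^457 mod 641 = 571
318·571 = 181578 ≡ 175 (mod 641)
175 ≡ 175 (mod 641), so the signature is genuine.

yes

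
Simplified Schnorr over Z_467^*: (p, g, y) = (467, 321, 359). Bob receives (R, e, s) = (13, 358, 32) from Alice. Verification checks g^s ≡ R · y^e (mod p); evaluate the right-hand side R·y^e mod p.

23

359^2 = 128881 ≡ 456
359^4 ≡ 456^2 = 207936 ≡ 121
359^8 ≡ 121^2 = 14641 ≡ 164
359^16 ≡ 164^2 = 26896 ≡ 277
359^32 ≡ 277^2 = 76729 ≡ 141
359^64 ≡ 141^2 = 19881 ≡ 267
359^128 ≡ 267^2 = 71289 ≡ 305
359^256 ≡ 305^2 = 93025 ≡ 92
358 = 256 + 64 + 32 + 4 + 2, so 359^358 ≡ 92·267·141·121·456 ≡ 361 (mod 467)
R · y^e ≡ 13·361 = 4693 ≡ 23 (mod 467)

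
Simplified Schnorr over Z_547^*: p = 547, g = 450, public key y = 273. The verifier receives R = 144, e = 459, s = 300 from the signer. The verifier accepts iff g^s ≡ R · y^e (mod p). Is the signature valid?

invalid

g^s mod p:
450^2 = 202500 ≡ 110
450^4 ≡ 110^2 = 12100 ≡ 66
450^8 ≡ 66^2 = 4356 ≡ 527
450^16 ≡ 527^2 = 277729 ≡ 400
450^32 ≡ 400^2 = 160000 ≡ 276
450^64 ≡ 276^2 = 76176 ≡ 143
450^128 ≡ 143^2 = 20449 ≡ 210
450^256 ≡ 210^2 = 44100 ≡ 340
300 = 256 + 32 + 8 + 4, so 450^300 ≡ 340·276·527·66 ≡ 444 (mod 547)
R · y^e mod p:
273^2 = 74529 ≡ 137
273^4 ≡ 137^2 = 18769 ≡ 171
273^8 ≡ 171^2 = 29241 ≡ 250
273^16 ≡ 250^2 = 62500 ≡ 142
273^32 ≡ 142^2 = 20164 ≡ 472
273^64 ≡ 472^2 = 222784 ≡ 155
273^128 ≡ 155^2 = 24025 ≡ 504
273^256 ≡ 504^2 = 254016 ≡ 208
459 = 256 + 128 + 64 + 8 + 2 + 1, so 273^459 ≡ 208·504·155·250·137·273 ≡ 100 (mod 547)
144·100 = 14400 ≡ 178 (mod 547)
444 ≠ 178; the check fails.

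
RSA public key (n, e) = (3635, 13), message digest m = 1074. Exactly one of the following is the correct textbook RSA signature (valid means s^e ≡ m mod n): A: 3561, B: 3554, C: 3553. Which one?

B

Candidate A: Squares mod 3635: 3561^1≡3561, 3561^2≡1841, 3561^4≡1461, 3561^8≡776; 13 = 8 + 4 + 1, so 3561^13 ≡ 776·1461·3561 ≡ 2971 (mod 3635)
Candidate B: Squares mod 3635: 3554^1≡3554, 3554^2≡2926, 3554^4≡1051, 3554^8≡3196; 13 = 8 + 4 + 1, so 3554^13 ≡ 3196·1051·3554 ≡ 1074 (mod 3635)
  → matches m = 1074
Candidate C: Squares mod 3635: 3553^1≡3553, 3553^2≡3089, 3553^4≡46, 3553^8≡2116; 13 = 8 + 4 + 1, so 3553^13 ≡ 2116·46·3553 ≡ 908 (mod 3635)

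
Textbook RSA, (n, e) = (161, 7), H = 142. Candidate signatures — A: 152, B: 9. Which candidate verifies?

B

Candidate A: 152^2 = 23104 ≡ 81; 152^4 ≡ 81^2 = 6561 ≡ 121; 7 = 4 + 2 + 1, so 152^7 ≡ 121·81·152 ≡ 19 (mod 161)
Candidate B: 9^2 = 81; 9^4 ≡ 81^2 = 6561 ≡ 121; 7 = 4 + 2 + 1, so 9^7 ≡ 121·81·9 ≡ 142 (mod 161)
  → matches H = 142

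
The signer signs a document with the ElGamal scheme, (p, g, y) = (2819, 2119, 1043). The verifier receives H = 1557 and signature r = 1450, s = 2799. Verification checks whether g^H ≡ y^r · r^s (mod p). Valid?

Left side g^H mod p:
2119^1557 mod 2819 = 2166
Right side y^r · r^s mod p:
1043^1450 mod 2819 = 247
1450^2799 mod 2819 = 1093
247·1093 = 269971 ≡ 2166 (mod 2819)
2166 ≡ 2166 (mod 2819), so the signature is genuine.

yes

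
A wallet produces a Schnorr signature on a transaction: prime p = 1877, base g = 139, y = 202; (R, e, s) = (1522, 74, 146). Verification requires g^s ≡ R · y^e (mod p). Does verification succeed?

g^s mod p:
139^146 mod 1877 = 434
R · y^e mod p:
202^74 mod 1877 = 1199
1522·1199 = 1824878 ≡ 434 (mod 1877)
434 ≡ 434 (mod 1877); signature holds.

passes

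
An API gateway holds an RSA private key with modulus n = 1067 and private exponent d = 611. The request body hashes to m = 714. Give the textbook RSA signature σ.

934

m^611 mod 1067 = 934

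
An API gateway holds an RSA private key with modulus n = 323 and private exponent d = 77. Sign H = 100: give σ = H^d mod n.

Squares mod 323: H^1≡100, H^2≡310, H^4≡169, H^8≡137, H^16≡35, H^32≡256, H^64≡290
77 = 64 + 8 + 4 + 1, so H^77 ≡ 290·137·169·100 ≡ 104 (mod 323)

104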